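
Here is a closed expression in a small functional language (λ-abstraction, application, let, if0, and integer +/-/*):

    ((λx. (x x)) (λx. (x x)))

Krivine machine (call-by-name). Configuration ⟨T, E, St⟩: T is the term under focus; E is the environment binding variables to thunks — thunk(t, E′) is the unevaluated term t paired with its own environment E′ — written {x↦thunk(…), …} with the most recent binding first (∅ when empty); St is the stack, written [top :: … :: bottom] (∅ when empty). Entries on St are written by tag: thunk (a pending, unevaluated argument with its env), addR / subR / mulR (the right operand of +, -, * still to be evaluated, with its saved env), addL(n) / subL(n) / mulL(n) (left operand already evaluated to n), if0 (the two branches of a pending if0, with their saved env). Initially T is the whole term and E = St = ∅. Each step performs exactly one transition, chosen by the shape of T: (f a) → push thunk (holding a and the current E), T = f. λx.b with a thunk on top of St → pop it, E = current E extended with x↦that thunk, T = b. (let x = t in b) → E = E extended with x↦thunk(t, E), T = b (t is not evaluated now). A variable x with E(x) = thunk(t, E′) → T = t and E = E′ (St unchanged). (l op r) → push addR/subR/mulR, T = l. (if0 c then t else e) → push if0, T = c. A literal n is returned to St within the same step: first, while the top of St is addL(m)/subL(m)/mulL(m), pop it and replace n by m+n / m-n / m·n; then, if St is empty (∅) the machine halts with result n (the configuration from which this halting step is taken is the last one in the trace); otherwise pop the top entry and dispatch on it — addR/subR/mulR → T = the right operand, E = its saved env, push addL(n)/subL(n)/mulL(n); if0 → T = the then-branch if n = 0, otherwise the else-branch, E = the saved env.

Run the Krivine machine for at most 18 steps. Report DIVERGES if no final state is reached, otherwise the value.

Answer: DIVERGES (no final state within 18 steps)

Execution trace:
[0] <T=((λx. (x x)) (λx. (x x))), E=∅, St=∅>
[1] <T=(λx. (x x)), E=∅, St=[thunk]>
[2] <T=(x x), E={x↦thunk((λx. (x x)), ∅)}, St=∅>
[3] <T=x, E={x↦thunk((λx. (x x)), ∅)}, St=[thunk]>
[4] <T=(λx. (x x)), E=∅, St=[thunk]>
[5] <T=(x x), E={x↦thunk(x, {x↦thunk((λx. (x x)), ∅)})}, St=∅>
[6] <T=x, E={x↦thunk(x, {x↦thunk((λx. (x x)), ∅)})}, St=[thunk]>
[7] <T=x, E={x↦thunk((λx. (x x)), ∅)}, St=[thunk]>
[8] <T=(λx. (x x)), E=∅, St=[thunk]>
[9] <T=(x x), E={x↦thunk(x, {x↦thunk(x, {x↦thunk((λx. (x x)), ∅)})})}, St=∅>
[10] <T=x, E={x↦thunk(x, {x↦thunk(x, {x↦thunk((λx. (x x)), ∅)})})}, St=[thunk]>
[11] <T=x, E={x↦thunk(x, {x↦thunk((λx. (x x)), ∅)})}, St=[thunk]>
[12] <T=x, E={x↦thunk((λx. (x x)), ∅)}, St=[thunk]>
[13] <T=(λx. (x x)), E=∅, St=[thunk]>
[14] <T=(x x), E={x↦thunk(x, {x↦thunk(x, {x↦thunk(x, {x↦thunk((λx. (x x)), ∅)})})})}, St=∅>
[15] <T=x, E={x↦thunk(x, {x↦thunk(x, {x↦thunk(x, {x↦thunk((λx. (x x)), ∅)})})})}, St=[thunk]>
[16] <T=x, E={x↦thunk(x, {x↦thunk(x, {x↦thunk((λx. (x x)), ∅)})})}, St=[thunk]>
[17] <T=x, E={x↦thunk(x, {x↦thunk((λx. (x x)), ∅)})}, St=[thunk]>
[18] <T=x, E={x↦thunk((λx. (x x)), ∅)}, St=[thunk]>
→ 18 transitions taken and the configuration is still not final: no result within 18 steps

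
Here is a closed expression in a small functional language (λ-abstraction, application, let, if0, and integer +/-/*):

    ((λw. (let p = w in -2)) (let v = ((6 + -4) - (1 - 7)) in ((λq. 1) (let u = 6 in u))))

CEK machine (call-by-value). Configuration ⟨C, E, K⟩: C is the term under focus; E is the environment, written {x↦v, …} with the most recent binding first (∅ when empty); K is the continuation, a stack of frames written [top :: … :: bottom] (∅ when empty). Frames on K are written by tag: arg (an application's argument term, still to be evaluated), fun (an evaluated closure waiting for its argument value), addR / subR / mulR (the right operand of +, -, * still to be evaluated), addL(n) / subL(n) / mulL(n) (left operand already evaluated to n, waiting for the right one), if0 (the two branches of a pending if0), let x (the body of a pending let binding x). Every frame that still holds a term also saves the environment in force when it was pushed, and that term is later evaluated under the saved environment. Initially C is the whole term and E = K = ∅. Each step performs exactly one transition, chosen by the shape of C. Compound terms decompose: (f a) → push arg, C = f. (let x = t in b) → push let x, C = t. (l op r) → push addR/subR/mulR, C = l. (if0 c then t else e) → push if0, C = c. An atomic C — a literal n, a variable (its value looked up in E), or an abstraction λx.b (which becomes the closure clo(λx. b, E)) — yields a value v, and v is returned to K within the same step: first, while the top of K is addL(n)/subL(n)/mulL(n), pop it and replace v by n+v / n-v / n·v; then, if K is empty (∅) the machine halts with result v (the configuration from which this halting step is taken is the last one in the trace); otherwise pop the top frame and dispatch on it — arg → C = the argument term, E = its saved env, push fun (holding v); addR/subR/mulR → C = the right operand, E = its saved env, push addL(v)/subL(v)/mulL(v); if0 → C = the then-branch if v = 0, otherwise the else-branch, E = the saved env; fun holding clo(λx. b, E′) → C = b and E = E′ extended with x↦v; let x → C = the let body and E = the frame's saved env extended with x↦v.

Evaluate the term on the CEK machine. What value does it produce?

Answer: -2

Execution trace:
step 0: [C=((λw. (let p = w in -2)) (let v = ((6 + -4) - (1 - 7)) in ((λq. 1) (let u = 6 in u)))) | E=∅ | K=∅]
step 1: [C=(λw. (let p = w in -2)) | E=∅ | K=[arg]]
step 2: [C=(let v = ((6 + -4) - (1 - 7)) in ((λq. 1) (let u = 6 in u))) | E=∅ | K=[fun]]
step 3: [C=((6 + -4) - (1 - 7)) | E=∅ | K=[let v :: fun]]
step 4: [C=(6 + -4) | E=∅ | K=[subR :: let v :: fun]]
step 5: [C=6 | E=∅ | K=[addR :: subR :: let v :: fun]]
step 6: [C=-4 | E=∅ | K=[addL(6) :: subR :: let v :: fun]]
step 7: [C=(1 - 7) | E=∅ | K=[subL(2) :: let v :: fun]]
step 8: [C=1 | E=∅ | K=[subR :: subL(2) :: let v :: fun]]
step 9: [C=7 | E=∅ | K=[subL(1) :: subL(2) :: let v :: fun]]
step 10: [C=((λq. 1) (let u = 6 in u)) | E={v↦8} | K=[fun]]
step 11: [C=(λq. 1) | E={v↦8} | K=[arg :: fun]]
step 12: [C=(let u = 6 in u) | E={v↦8} | K=[fun :: fun]]
step 13: [C=6 | E={v↦8} | K=[let u :: fun :: fun]]
step 14: [C=u | E={u↦6, v↦8} | K=[fun :: fun]]
step 15: [C=1 | E={q↦6, v↦8} | K=[fun]]
step 16: [C=(let p = w in -2) | E={w↦1} | K=∅]
step 17: [C=w | E={w↦1} | K=[let p]]
step 18: [C=-2 | E={p↦1, w↦1} | K=∅]
→ final value -2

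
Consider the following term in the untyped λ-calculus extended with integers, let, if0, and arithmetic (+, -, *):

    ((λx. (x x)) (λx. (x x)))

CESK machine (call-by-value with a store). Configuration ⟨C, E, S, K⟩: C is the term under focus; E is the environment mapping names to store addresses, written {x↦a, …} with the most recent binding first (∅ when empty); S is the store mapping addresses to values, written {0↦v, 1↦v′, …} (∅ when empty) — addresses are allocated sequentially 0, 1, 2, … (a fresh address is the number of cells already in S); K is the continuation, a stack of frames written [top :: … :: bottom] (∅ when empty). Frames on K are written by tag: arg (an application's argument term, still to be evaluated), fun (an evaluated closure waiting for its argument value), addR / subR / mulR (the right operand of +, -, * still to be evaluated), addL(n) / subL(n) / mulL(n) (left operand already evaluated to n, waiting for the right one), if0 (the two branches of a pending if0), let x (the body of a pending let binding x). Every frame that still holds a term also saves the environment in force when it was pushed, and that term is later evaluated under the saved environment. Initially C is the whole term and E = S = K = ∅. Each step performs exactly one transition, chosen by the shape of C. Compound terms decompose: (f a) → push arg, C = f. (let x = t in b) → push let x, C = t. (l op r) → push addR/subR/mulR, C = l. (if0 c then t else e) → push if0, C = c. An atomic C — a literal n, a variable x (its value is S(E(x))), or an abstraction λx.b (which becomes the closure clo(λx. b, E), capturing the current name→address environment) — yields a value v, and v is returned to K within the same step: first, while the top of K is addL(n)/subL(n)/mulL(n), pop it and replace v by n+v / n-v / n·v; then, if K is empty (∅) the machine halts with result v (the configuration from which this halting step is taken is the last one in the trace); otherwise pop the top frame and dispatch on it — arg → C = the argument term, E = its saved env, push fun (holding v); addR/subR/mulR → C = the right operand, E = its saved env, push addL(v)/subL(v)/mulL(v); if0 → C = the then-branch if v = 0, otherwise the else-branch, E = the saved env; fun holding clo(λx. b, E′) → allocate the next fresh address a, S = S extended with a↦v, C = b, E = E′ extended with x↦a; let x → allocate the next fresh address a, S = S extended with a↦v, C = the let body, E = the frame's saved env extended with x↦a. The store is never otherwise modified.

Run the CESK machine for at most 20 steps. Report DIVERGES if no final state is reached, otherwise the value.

Answer: DIVERGES (no final state within 20 steps)

Derivation:
0. <C=((λx. (x x)) (λx. (x x))), E=∅, S=∅, K=∅>
1. <C=(λx. (x x)), E=∅, S=∅, K=[arg]>
2. <C=(λx. (x x)), E=∅, S=∅, K=[fun]>
3. <C=(x x), E={x↦0}, S={0↦clo(λx. (x x), ∅)}, K=∅>
4. <C=x, E={x↦0}, S={0↦clo(λx. (x x), ∅)}, K=[arg]>
5. <C=x, E={x↦0}, S={0↦clo(λx. (x x), ∅)}, K=[fun]>
6. <C=(x x), E={x↦1}, S={0↦clo(λx. (x x), ∅), 1↦clo(λx. (x x), ∅)}, K=∅>
7. <C=x, E={x↦1}, S={0↦clo(λx. (x x), ∅), 1↦clo(λx. (x x), ∅)}, K=[arg]>
8. <C=x, E={x↦1}, S={0↦clo(λx. (x x), ∅), 1↦clo(λx. (x x), ∅)}, K=[fun]>
9. <C=(x x), E={x↦2}, S={0↦clo(λx. (x x), ∅), 1↦clo(λx. (x x), ∅), 2↦clo(λx. (x x), ∅)}, K=∅>
10. <C=x, E={x↦2}, S={0↦clo(λx. (x x), ∅), 1↦clo(λx. (x x), ∅), 2↦clo(λx. (x x), ∅)}, K=[arg]>
11. <C=x, E={x↦2}, S={0↦clo(λx. (x x), ∅), 1↦clo(λx. (x x), ∅), 2↦clo(λx. (x x), ∅)}, K=[fun]>
12. <C=(x x), E={x↦3}, S={0↦clo(λx. (x x), ∅), 1↦clo(λx. (x x), ∅), 2↦clo(λx. (x x), ∅), 3↦clo(λx. (x x), ∅)}, K=∅>
13. <C=x, E={x↦3}, S={0↦clo(λx. (x x), ∅), 1↦clo(λx. (x x), ∅), 2↦clo(λx. (x x), ∅), 3↦clo(λx. (x x), ∅)}, K=[arg]>
14. <C=x, E={x↦3}, S={0↦clo(λx. (x x), ∅), 1↦clo(λx. (x x), ∅), 2↦clo(λx. (x x), ∅), 3↦clo(λx. (x x), ∅)}, K=[fun]>
15. <C=(x x), E={x↦4}, S={0↦clo(λx. (x x), ∅), 1↦clo(λx. (x x), ∅), 2↦clo(λx. (x x), ∅), 3↦clo(λx. (x x), ∅), 4↦clo(λx. (x x), ∅)}, K=∅>
16. <C=x, E={x↦4}, S={0↦clo(λx. (x x), ∅), 1↦clo(λx. (x x), ∅), 2↦clo(λx. (x x), ∅), 3↦clo(λx. (x x), ∅), 4↦clo(λx. (x x), ∅)}, K=[arg]>
17. <C=x, E={x↦4}, S={0↦clo(λx. (x x), ∅), 1↦clo(λx. (x x), ∅), 2↦clo(λx. (x x), ∅), 3↦clo(λx. (x x), ∅), 4↦clo(λx. (x x), ∅)}, K=[fun]>
18. <C=(x x), E={x↦5}, S={0↦clo(λx. (x x), ∅), 1↦clo(λx. (x x), ∅), 2↦clo(λx. (x x), ∅), 3↦clo(λx. (x x), ∅), 4↦clo(λx. (x x), ∅), 5↦clo(λx. (x x), ∅)}, K=∅>
19. <C=x, E={x↦5}, S={0↦clo(λx. (x x), ∅), 1↦clo(λx. (x x), ∅), 2↦clo(λx. (x x), ∅), 3↦clo(λx. (x x), ∅), 4↦clo(λx. (x x), ∅), 5↦clo(λx. (x x), ∅)}, K=[arg]>
20. <C=x, E={x↦5}, S={0↦clo(λx. (x x), ∅), 1↦clo(λx. (x x), ∅), 2↦clo(λx. (x x), ∅), 3↦clo(λx. (x x), ∅), 4↦clo(λx. (x x), ∅), 5↦clo(λx. (x x), ∅)}, K=[fun]>
→ 20 transitions taken and the configuration is still not final: no result within 20 steps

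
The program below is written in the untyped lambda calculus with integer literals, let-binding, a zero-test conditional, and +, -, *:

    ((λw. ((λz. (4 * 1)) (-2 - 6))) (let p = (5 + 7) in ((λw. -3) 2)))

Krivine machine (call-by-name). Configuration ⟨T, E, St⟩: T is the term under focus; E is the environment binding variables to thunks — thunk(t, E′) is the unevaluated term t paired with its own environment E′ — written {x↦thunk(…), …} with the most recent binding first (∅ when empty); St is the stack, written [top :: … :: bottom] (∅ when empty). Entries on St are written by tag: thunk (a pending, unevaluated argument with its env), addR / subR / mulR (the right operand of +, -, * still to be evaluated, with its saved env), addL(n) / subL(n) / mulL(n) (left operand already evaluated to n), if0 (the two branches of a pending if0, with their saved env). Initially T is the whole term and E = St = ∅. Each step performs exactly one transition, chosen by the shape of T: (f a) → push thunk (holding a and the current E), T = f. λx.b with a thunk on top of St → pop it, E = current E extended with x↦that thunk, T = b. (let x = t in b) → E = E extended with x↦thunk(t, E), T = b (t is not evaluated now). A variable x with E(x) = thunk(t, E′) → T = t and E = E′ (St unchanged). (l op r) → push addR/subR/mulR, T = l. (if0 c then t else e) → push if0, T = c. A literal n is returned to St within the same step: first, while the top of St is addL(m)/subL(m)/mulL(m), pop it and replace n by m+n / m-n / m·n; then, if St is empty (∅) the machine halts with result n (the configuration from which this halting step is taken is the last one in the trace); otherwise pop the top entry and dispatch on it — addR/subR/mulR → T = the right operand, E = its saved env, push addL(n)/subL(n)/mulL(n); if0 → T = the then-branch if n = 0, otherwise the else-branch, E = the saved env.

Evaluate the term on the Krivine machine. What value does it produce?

Answer: 4

Execution trace:
step 0: ⟨T=((λw. ((λz. (4 * 1)) (-2 - 6))) (let p = (5 + 7) in ((λw. -3) 2))); E=∅; St=∅⟩
step 1: ⟨T=(λw. ((λz. (4 * 1)) (-2 - 6))); E=∅; St=[thunk]⟩
step 2: ⟨T=((λz. (4 * 1)) (-2 - 6)); E={w↦thunk((let p = (5 + 7) in ((λw. -3) 2)), ∅)}; St=∅⟩
step 3: ⟨T=(λz. (4 * 1)); E={w↦thunk((let p = (5 + 7) in ((λw. -3) 2)), ∅)}; St=[thunk]⟩
step 4: ⟨T=(4 * 1); E={z↦thunk((-2 - 6), {w↦thunk((let p = (5 + 7) in ((λw. -3) 2)), ∅)}), w↦thunk((let p = (5 + 7) in ((λw. -3) 2)), ∅)}; St=∅⟩
step 5: ⟨T=4; E={z↦thunk((-2 - 6), {w↦thunk((let p = (5 + 7) in ((λw. -3) 2)), ∅)}), w↦thunk((let p = (5 + 7) in ((λw. -3) 2)), ∅)}; St=[mulR]⟩
step 6: ⟨T=1; E={z↦thunk((-2 - 6), {w↦thunk((let p = (5 + 7) in ((λw. -3) 2)), ∅)}), w↦thunk((let p = (5 + 7) in ((λw. -3) 2)), ∅)}; St=[mulL(4)]⟩
→ final value 4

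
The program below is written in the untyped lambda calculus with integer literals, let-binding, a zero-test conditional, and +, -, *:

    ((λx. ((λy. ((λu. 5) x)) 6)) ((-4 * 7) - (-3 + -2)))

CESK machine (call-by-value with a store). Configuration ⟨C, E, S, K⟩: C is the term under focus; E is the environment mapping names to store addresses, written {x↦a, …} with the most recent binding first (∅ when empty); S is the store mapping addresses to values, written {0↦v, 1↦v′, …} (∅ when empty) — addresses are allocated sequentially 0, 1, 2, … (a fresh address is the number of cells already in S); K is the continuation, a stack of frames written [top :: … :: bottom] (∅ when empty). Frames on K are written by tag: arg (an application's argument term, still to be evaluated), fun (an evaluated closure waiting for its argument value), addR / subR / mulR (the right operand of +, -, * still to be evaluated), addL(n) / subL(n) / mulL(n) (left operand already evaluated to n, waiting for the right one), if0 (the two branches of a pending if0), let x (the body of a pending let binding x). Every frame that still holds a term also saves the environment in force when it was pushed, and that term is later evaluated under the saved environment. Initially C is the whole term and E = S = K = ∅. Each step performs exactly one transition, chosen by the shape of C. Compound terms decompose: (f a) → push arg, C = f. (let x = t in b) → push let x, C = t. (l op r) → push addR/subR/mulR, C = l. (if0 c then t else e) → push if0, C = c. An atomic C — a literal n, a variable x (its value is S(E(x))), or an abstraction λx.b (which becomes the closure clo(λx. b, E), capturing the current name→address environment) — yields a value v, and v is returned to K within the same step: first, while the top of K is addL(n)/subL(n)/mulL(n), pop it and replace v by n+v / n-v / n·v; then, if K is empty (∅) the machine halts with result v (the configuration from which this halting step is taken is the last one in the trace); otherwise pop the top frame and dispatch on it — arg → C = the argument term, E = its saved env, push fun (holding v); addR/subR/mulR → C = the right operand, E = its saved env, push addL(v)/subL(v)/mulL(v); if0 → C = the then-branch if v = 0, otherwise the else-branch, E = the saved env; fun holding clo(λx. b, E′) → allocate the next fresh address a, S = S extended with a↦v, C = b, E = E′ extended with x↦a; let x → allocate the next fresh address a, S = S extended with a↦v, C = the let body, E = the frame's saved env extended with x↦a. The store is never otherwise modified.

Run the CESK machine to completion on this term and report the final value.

0. <C=((λx. ((λy. ((λu. 5) x)) 6)) ((-4 * 7) - (-3 + -2))), E=∅, S=∅, K=∅>
1. <C=(λx. ((λy. ((λu. 5) x)) 6)), E=∅, S=∅, K=[arg]>
2. <C=((-4 * 7) - (-3 + -2)), E=∅, S=∅, K=[fun]>
3. <C=(-4 * 7), E=∅, S=∅, K=[subR :: fun]>
4. <C=-4, E=∅, S=∅, K=[mulR :: subR :: fun]>
5. <C=7, E=∅, S=∅, K=[mulL(-4) :: subR :: fun]>
6. <C=(-3 + -2), E=∅, S=∅, K=[subL(-28) :: fun]>
7. <C=-3, E=∅, S=∅, K=[addR :: subL(-28) :: fun]>
8. <C=-2, E=∅, S=∅, K=[addL(-3) :: subL(-28) :: fun]>
9. <C=((λy. ((λu. 5) x)) 6), E={x↦0}, S={0↦-23}, K=∅>
10. <C=(λy. ((λu. 5) x)), E={x↦0}, S={0↦-23}, K=[arg]>
11. <C=6, E={x↦0}, S={0↦-23}, K=[fun]>
12. <C=((λu. 5) x), E={y↦1, x↦0}, S={0↦-23, 1↦6}, K=∅>
13. <C=(λu. 5), E={y↦1, x↦0}, S={0↦-23, 1↦6}, K=[arg]>
14. <C=x, E={y↦1, x↦0}, S={0↦-23, 1↦6}, K=[fun]>
15. <C=5, E={u↦2, y↦1, x↦0}, S={0↦-23, 1↦6, 2↦-23}, K=∅>
→ final value 5

Answer: 5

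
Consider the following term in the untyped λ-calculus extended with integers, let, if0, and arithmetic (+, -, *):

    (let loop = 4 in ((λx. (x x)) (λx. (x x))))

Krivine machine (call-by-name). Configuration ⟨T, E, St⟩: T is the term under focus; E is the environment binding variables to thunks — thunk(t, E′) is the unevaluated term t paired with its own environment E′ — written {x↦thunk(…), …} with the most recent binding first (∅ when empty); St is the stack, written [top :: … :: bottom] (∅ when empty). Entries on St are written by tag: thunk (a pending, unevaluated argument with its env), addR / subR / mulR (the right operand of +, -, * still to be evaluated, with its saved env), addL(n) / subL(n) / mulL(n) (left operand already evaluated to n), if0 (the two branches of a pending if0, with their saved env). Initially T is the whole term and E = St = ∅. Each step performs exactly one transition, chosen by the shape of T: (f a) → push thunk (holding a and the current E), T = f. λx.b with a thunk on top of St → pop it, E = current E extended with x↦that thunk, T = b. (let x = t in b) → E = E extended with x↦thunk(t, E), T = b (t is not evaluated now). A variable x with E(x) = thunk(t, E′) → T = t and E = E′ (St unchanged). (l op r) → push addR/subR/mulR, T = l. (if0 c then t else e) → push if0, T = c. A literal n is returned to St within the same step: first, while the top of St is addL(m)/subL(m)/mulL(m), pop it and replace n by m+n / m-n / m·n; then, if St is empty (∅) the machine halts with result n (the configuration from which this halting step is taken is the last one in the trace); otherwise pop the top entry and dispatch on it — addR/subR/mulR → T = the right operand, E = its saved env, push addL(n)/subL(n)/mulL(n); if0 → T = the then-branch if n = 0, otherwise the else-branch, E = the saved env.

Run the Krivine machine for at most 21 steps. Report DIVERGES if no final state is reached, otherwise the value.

t=0: [T=(let loop = 4 in ((λx. (x x)) (λx. (x x)))) | E=∅ | St=∅]
t=1: [T=((λx. (x x)) (λx. (x x))) | E={loop↦thunk(4, ∅)} | St=∅]
t=2: [T=(λx. (x x)) | E={loop↦thunk(4, ∅)} | St=[thunk]]
t=3: [T=(x x) | E={x↦thunk((λx. (x x)), {loop↦thunk(4, ∅)}), loop↦thunk(4, ∅)} | St=∅]
t=4: [T=x | E={x↦thunk((λx. (x x)), {loop↦thunk(4, ∅)}), loop↦thunk(4, ∅)} | St=[thunk]]
t=5: [T=(λx. (x x)) | E={loop↦thunk(4, ∅)} | St=[thunk]]
t=6: [T=(x x) | E={x↦thunk(x, {x↦thunk((λx. (x x)), {loop↦thunk(4, ∅)}), loop↦thunk(4, ∅)}), loop↦thunk(4, ∅)} | St=∅]
t=7: [T=x | E={x↦thunk(x, {x↦thunk((λx. (x x)), {loop↦thunk(4, ∅)}), loop↦thunk(4, ∅)}), loop↦thunk(4, ∅)} | St=[thunk]]
t=8: [T=x | E={x↦thunk((λx. (x x)), {loop↦thunk(4, ∅)}), loop↦thunk(4, ∅)} | St=[thunk]]
t=9: [T=(λx. (x x)) | E={loop↦thunk(4, ∅)} | St=[thunk]]
t=10: [T=(x x) | E={x↦thunk(x, {x↦thunk(x, {x↦thunk((λx. (x x)), {loop↦thunk(4, ∅)}), loop↦thunk(4, ∅)}), loop↦thunk(4, ∅)}), loop↦thunk(4, ∅)} | St=∅]
t=11: [T=x | E={x↦thunk(x, {x↦thunk(x, {x↦thunk((λx. (x x)), {loop↦thunk(4, ∅)}), loop↦thunk(4, ∅)}), loop↦thunk(4, ∅)}), loop↦thunk(4, ∅)} | St=[thunk]]
t=12: [T=x | E={x↦thunk(x, {x↦thunk((λx. (x x)), {loop↦thunk(4, ∅)}), loop↦thunk(4, ∅)}), loop↦thunk(4, ∅)} | St=[thunk]]
t=13: [T=x | E={x↦thunk((λx. (x x)), {loop↦thunk(4, ∅)}), loop↦thunk(4, ∅)} | St=[thunk]]
t=14: [T=(λx. (x x)) | E={loop↦thunk(4, ∅)} | St=[thunk]]
t=15: [T=(x x) | E={x↦thunk(x, {x↦thunk(x, {x↦thunk(x, {x↦thunk((λx. (x x)), {loop↦thunk(4, ∅)}), loop↦thunk(4, ∅)}), loop↦thunk(4, ∅)}), loop↦thunk(4, ∅)}), loop↦thunk(4, ∅)} | St=∅]
t=16: [T=x | E={x↦thunk(x, {x↦thunk(x, {x↦thunk(x, {x↦thunk((λx. (x x)), {loop↦thunk(4, ∅)}), loop↦thunk(4, ∅)}), loop↦thunk(4, ∅)}), loop↦thunk(4, ∅)}), loop↦thunk(4, ∅)} | St=[thunk]]
t=17: [T=x | E={x↦thunk(x, {x↦thunk(x, {x↦thunk((λx. (x x)), {loop↦thunk(4, ∅)}), loop↦thunk(4, ∅)}), loop↦thunk(4, ∅)}), loop↦thunk(4, ∅)} | St=[thunk]]
t=18: [T=x | E={x↦thunk(x, {x↦thunk((λx. (x x)), {loop↦thunk(4, ∅)}), loop↦thunk(4, ∅)}), loop↦thunk(4, ∅)} | St=[thunk]]
t=19: [T=x | E={x↦thunk((λx. (x x)), {loop↦thunk(4, ∅)}), loop↦thunk(4, ∅)} | St=[thunk]]
t=20: [T=(λx. (x x)) | E={loop↦thunk(4, ∅)} | St=[thunk]]
t=21: [T=(x x) | E={x↦thunk(x, {x↦thunk(x, {x↦thunk(x, {x↦thunk(x, {x↦thunk((λx. (x x)), {loop↦thunk(4, ∅)}), loop↦thunk(4, ∅)}), loop↦thunk(4, ∅)}), loop↦thunk(4, ∅)}), loop↦thunk(4, ∅)}), loop↦thunk(4, ∅)} | St=∅]
→ 21 transitions taken and the configuration is still not final: no result within 21 steps

Answer: DIVERGES (no final state within 21 steps)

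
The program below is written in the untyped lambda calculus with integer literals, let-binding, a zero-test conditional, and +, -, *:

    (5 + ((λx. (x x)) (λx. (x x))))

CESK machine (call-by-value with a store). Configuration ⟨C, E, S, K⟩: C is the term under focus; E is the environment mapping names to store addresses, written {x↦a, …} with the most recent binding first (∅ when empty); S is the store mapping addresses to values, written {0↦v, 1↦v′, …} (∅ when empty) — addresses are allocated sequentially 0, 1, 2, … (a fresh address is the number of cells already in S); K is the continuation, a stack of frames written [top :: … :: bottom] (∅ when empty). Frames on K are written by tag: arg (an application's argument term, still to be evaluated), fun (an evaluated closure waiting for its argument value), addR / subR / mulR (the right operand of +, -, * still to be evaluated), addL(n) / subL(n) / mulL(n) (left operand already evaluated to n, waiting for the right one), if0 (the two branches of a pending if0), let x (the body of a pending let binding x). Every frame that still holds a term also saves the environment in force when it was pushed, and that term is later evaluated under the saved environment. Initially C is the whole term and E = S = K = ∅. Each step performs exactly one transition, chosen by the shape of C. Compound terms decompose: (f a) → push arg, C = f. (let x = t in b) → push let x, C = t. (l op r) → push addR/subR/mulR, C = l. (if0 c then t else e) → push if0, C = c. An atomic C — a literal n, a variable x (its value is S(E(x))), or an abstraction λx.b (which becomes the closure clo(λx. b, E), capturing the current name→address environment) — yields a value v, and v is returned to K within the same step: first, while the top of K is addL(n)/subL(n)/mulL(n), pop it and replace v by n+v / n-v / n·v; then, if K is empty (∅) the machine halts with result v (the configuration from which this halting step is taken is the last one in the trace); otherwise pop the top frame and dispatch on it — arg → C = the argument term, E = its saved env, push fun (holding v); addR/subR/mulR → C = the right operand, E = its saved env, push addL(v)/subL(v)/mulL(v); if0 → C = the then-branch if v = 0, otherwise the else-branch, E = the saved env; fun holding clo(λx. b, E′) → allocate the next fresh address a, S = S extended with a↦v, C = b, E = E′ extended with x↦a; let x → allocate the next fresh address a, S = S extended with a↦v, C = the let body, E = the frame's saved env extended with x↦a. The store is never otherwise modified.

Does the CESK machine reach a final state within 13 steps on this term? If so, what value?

0. ⟨C=(5 + ((λx. (x x)) (λx. (x x)))); E=∅; S=∅; K=∅⟩
1. ⟨C=5; E=∅; S=∅; K=[addR]⟩
2. ⟨C=((λx. (x x)) (λx. (x x))); E=∅; S=∅; K=[addL(5)]⟩
3. ⟨C=(λx. (x x)); E=∅; S=∅; K=[arg :: addL(5)]⟩
4. ⟨C=(λx. (x x)); E=∅; S=∅; K=[fun :: addL(5)]⟩
5. ⟨C=(x x); E={x↦0}; S={0↦clo(λx. (x x), ∅)}; K=[addL(5)]⟩
6. ⟨C=x; E={x↦0}; S={0↦clo(λx. (x x), ∅)}; K=[arg :: addL(5)]⟩
7. ⟨C=x; E={x↦0}; S={0↦clo(λx. (x x), ∅)}; K=[fun :: addL(5)]⟩
8. ⟨C=(x x); E={x↦1}; S={0↦clo(λx. (x x), ∅), 1↦clo(λx. (x x), ∅)}; K=[addL(5)]⟩
9. ⟨C=x; E={x↦1}; S={0↦clo(λx. (x x), ∅), 1↦clo(λx. (x x), ∅)}; K=[arg :: addL(5)]⟩
10. ⟨C=x; E={x↦1}; S={0↦clo(λx. (x x), ∅), 1↦clo(λx. (x x), ∅)}; K=[fun :: addL(5)]⟩
11. ⟨C=(x x); E={x↦2}; S={0↦clo(λx. (x x), ∅), 1↦clo(λx. (x x), ∅), 2↦clo(λx. (x x), ∅)}; K=[addL(5)]⟩
12. ⟨C=x; E={x↦2}; S={0↦clo(λx. (x x), ∅), 1↦clo(λx. (x x), ∅), 2↦clo(λx. (x x), ∅)}; K=[arg :: addL(5)]⟩
13. ⟨C=x; E={x↦2}; S={0↦clo(λx. (x x), ∅), 1↦clo(λx. (x x), ∅), 2↦clo(λx. (x x), ∅)}; K=[fun :: addL(5)]⟩
→ 13 transitions taken and the configuration is still not final: no result within 13 steps

Answer: DIVERGES (no final state within 13 steps)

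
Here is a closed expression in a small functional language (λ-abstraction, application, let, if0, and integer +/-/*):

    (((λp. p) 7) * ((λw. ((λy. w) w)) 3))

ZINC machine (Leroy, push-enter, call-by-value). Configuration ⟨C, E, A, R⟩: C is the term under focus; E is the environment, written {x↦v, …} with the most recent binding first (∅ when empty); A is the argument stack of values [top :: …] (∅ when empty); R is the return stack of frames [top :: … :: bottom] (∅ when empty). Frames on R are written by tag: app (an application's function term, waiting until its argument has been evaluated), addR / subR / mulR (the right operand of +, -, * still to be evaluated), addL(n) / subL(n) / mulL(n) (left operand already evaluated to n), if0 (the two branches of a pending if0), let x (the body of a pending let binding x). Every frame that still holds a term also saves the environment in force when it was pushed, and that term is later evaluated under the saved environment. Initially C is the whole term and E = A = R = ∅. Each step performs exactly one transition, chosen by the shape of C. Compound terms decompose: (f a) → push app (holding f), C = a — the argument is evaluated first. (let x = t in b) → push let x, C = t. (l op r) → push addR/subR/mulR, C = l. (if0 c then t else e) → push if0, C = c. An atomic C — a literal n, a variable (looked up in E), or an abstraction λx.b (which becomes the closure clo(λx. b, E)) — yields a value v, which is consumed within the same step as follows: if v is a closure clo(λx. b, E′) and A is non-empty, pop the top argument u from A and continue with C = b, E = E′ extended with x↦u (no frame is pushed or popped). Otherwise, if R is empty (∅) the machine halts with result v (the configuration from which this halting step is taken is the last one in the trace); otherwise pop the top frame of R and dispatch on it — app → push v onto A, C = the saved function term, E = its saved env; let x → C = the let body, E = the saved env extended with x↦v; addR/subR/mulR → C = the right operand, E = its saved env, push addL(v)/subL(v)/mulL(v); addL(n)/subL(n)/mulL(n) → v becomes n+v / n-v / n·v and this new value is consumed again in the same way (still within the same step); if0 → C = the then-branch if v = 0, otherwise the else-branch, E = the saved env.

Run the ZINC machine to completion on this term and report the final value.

Answer: 21

Execution trace:
[0] ⟨C=(((λp. p) 7) * ((λw. ((λy. w) w)) 3)); E=∅; A=∅; R=∅⟩
[1] ⟨C=((λp. p) 7); E=∅; A=∅; R=[mulR]⟩
[2] ⟨C=7; E=∅; A=∅; R=[app :: mulR]⟩
[3] ⟨C=(λp. p); E=∅; A=[7]; R=[mulR]⟩
[4] ⟨C=p; E={p↦7}; A=∅; R=[mulR]⟩
[5] ⟨C=((λw. ((λy. w) w)) 3); E=∅; A=∅; R=[mulL(7)]⟩
[6] ⟨C=3; E=∅; A=∅; R=[app :: mulL(7)]⟩
[7] ⟨C=(λw. ((λy. w) w)); E=∅; A=[3]; R=[mulL(7)]⟩
[8] ⟨C=((λy. w) w); E={w↦3}; A=∅; R=[mulL(7)]⟩
[9] ⟨C=w; E={w↦3}; A=∅; R=[app :: mulL(7)]⟩
[10] ⟨C=(λy. w); E={w↦3}; A=[3]; R=[mulL(7)]⟩
[11] ⟨C=w; E={y↦3, w↦3}; A=∅; R=[mulL(7)]⟩
→ final value 21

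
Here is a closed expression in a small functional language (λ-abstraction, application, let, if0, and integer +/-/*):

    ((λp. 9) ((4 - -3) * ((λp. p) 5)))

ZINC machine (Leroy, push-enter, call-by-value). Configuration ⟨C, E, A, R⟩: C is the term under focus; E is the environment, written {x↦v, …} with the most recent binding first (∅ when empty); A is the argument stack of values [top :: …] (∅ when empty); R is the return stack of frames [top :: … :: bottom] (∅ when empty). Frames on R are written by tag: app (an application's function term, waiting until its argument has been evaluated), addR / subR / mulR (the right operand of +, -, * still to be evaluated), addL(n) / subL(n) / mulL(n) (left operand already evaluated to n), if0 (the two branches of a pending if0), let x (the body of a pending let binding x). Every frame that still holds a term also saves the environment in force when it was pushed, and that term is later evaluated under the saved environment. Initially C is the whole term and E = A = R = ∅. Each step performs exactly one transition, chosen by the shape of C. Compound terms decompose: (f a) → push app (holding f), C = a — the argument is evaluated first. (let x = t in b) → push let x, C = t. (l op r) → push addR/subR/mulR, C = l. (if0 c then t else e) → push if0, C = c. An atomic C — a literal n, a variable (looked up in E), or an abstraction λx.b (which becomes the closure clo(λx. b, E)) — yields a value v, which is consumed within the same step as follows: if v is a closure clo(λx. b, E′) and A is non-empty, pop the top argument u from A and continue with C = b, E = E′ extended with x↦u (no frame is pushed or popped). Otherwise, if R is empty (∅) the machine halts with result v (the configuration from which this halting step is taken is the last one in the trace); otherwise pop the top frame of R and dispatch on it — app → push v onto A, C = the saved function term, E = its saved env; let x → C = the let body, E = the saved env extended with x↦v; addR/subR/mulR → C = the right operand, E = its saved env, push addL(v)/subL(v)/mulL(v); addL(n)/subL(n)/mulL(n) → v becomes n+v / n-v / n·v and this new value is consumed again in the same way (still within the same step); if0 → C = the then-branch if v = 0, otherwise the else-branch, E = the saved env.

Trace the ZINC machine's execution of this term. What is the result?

[0] <C=((λp. 9) ((4 - -3) * ((λp. p) 5))), E=∅, A=∅, R=∅>
[1] <C=((4 - -3) * ((λp. p) 5)), E=∅, A=∅, R=[app]>
[2] <C=(4 - -3), E=∅, A=∅, R=[mulR :: app]>
[3] <C=4, E=∅, A=∅, R=[subR :: mulR :: app]>
[4] <C=-3, E=∅, A=∅, R=[subL(4) :: mulR :: app]>
[5] <C=((λp. p) 5), E=∅, A=∅, R=[mulL(7) :: app]>
[6] <C=5, E=∅, A=∅, R=[app :: mulL(7) :: app]>
[7] <C=(λp. p), E=∅, A=[5], R=[mulL(7) :: app]>
[8] <C=p, E={p↦5}, A=∅, R=[mulL(7) :: app]>
[9] <C=(λp. 9), E=∅, A=[35], R=∅>
[10] <C=9, E={p↦35}, A=∅, R=∅>
→ final value 9

Answer: 9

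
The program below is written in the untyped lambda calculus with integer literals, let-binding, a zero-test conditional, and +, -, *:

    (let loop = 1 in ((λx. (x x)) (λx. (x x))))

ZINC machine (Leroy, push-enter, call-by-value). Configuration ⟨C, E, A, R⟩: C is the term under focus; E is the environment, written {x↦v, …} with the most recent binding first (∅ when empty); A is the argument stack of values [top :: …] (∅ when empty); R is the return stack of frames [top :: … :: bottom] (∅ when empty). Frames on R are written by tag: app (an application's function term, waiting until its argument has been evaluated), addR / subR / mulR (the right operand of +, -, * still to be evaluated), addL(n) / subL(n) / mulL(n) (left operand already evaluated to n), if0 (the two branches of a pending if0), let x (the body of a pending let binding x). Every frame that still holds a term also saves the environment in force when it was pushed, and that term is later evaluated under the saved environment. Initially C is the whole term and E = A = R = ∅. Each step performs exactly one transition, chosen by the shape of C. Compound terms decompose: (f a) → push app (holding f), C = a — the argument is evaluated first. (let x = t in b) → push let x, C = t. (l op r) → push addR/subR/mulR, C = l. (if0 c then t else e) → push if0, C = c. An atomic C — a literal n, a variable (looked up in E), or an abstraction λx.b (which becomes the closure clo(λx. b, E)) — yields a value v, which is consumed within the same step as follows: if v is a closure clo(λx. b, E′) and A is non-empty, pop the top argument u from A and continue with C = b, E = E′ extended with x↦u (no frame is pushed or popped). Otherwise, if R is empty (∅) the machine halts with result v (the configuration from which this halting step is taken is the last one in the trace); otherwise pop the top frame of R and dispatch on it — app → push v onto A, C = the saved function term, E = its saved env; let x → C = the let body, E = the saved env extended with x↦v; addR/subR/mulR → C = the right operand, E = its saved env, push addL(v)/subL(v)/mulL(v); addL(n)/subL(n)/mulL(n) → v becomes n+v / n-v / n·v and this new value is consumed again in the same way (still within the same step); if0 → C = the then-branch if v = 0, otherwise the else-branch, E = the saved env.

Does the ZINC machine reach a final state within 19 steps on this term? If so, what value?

Answer: DIVERGES (no final state within 19 steps)

Machine steps:
t=0: <C=(let loop = 1 in ((λx. (x x)) (λx. (x x)))), E=∅, A=∅, R=∅>
t=1: <C=1, E=∅, A=∅, R=[let loop]>
t=2: <C=((λx. (x x)) (λx. (x x))), E={loop↦1}, A=∅, R=∅>
t=3: <C=(λx. (x x)), E={loop↦1}, A=∅, R=[app]>
t=4: <C=(λx. (x x)), E={loop↦1}, A=[clo(λx. (x x), {loop↦1})], R=∅>
t=5: <C=(x x), E={x↦clo(λx. (x x), {loop↦1}), loop↦1}, A=∅, R=∅>
t=6: <C=x, E={x↦clo(λx. (x x), {loop↦1}), loop↦1}, A=∅, R=[app]>
t=7: <C=x, E={x↦clo(λx. (x x), {loop↦1}), loop↦1}, A=[clo(λx. (x x), {loop↦1})], R=∅>
… configuration repeats with period 3 (steps 5–7 recur indefinitely) …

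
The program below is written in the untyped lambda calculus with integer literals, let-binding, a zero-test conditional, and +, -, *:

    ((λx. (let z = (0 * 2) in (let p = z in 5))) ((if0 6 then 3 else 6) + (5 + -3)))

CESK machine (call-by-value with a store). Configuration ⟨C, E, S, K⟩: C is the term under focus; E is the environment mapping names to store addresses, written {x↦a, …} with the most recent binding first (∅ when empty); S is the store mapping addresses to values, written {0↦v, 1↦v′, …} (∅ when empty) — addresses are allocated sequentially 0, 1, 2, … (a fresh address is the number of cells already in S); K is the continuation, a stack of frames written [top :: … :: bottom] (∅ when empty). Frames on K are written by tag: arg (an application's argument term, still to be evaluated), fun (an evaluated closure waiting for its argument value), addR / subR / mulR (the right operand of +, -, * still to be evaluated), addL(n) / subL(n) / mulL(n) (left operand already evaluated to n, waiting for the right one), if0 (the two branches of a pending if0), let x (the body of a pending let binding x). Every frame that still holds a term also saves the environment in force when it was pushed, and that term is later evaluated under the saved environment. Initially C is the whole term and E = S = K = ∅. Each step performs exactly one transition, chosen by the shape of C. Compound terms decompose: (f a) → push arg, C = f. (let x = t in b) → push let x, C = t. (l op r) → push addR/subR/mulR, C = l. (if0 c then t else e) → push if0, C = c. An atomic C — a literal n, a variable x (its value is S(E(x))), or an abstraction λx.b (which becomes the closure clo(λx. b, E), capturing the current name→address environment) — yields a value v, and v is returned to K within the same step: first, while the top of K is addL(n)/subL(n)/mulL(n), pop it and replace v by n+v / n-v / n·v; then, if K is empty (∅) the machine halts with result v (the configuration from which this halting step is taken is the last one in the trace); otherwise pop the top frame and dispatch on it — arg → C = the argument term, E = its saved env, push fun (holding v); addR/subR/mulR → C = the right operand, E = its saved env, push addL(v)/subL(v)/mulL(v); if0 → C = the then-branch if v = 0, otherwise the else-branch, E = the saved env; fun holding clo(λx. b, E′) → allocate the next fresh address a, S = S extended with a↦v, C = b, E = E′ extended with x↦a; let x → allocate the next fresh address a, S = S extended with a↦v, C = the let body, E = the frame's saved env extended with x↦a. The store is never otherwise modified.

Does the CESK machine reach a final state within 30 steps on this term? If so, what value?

Answer: 5

Execution trace:
t=0: [C=((λx. (let z = (0 * 2) in (let p = z in 5))) ((if0 6 then 3 else 6) + (5 + -3))) | E=∅ | S=∅ | K=∅]
t=1: [C=(λx. (let z = (0 * 2) in (let p = z in 5))) | E=∅ | S=∅ | K=[arg]]
t=2: [C=((if0 6 then 3 else 6) + (5 + -3)) | E=∅ | S=∅ | K=[fun]]
t=3: [C=(if0 6 then 3 else 6) | E=∅ | S=∅ | K=[addR :: fun]]
t=4: [C=6 | E=∅ | S=∅ | K=[if0 :: addR :: fun]]
t=5: [C=6 | E=∅ | S=∅ | K=[addR :: fun]]
t=6: [C=(5 + -3) | E=∅ | S=∅ | K=[addL(6) :: fun]]
t=7: [C=5 | E=∅ | S=∅ | K=[addR :: addL(6) :: fun]]
t=8: [C=-3 | E=∅ | S=∅ | K=[addL(5) :: addL(6) :: fun]]
t=9: [C=(let z = (0 * 2) in (let p = z in 5)) | E={x↦0} | S={0↦8} | K=∅]
t=10: [C=(0 * 2) | E={x↦0} | S={0↦8} | K=[let z]]
t=11: [C=0 | E={x↦0} | S={0↦8} | K=[mulR :: let z]]
t=12: [C=2 | E={x↦0} | S={0↦8} | K=[mulL(0) :: let z]]
t=13: [C=(let p = z in 5) | E={z↦1, x↦0} | S={0↦8, 1↦0} | K=∅]
t=14: [C=z | E={z↦1, x↦0} | S={0↦8, 1↦0} | K=[let p]]
t=15: [C=5 | E={p↦2, z↦1, x↦0} | S={0↦8, 1↦0, 2↦0} | K=∅]
→ final value 5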